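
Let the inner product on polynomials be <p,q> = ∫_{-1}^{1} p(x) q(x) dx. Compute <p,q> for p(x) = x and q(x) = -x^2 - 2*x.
<p,q> = -4/3

Expand the product: p(x)·q(x) = -x^3 - 2*x^2.
∫_{-1}^{1} of each monomial x^k gives [2/(k+1) if k even, 0 if k odd]. Integrating term-by-term (or equivalently evaluating the antiderivative F(x) = -x^4/4 - 2*x^3/3 at the endpoints):
  F(1) − F(−1) = -11/12 − (5/12) = -4/3.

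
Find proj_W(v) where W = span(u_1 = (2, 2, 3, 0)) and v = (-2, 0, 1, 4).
proj_W(v) = (-2/17, -2/17, -3/17, 0)

Set up U = [u_1 | ... | u_1] ∈ R^(4×1). The projector onto W = col(U) is P = U (U^T U)^(-1) U^T.
Compute U^T U =
  [17],
and U^T v = (-1).
Solve U^T U · c = U^T v for the coefficients: c = (-1/17). The projection is proj_W(v) = U c.
Check: (v - proj_W(v)) · u_1 = 0  (should be 0).
Result: proj_W(v) = (-2/17, -2/17, -3/17, 0).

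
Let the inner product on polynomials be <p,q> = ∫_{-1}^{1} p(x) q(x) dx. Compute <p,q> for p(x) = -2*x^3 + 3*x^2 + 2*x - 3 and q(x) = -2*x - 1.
<p,q> = 44/15

Expand the product: p(x)·q(x) = 4*x^4 - 4*x^3 - 7*x^2 + 4*x + 3.
∫_{-1}^{1} of each monomial x^k gives [2/(k+1) if k even, 0 if k odd]. Integrating term-by-term (or equivalently evaluating the antiderivative F(x) = 4*x^5/5 - x^4 - 7*x^3/3 + 2*x^2 + 3*x at the endpoints):
  F(1) − F(−1) = 37/15 − (-7/15) = 44/15.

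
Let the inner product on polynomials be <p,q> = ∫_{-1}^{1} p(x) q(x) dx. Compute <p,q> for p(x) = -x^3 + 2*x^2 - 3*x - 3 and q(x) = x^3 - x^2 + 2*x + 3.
<p,q> = -668/35

Expand the product: p(x)·q(x) = -x^6 + 3*x^5 - 7*x^4 + x^3 + 3*x^2 - 15*x - 9.
∫_{-1}^{1} of each monomial x^k gives [2/(k+1) if k even, 0 if k odd]. Integrating term-by-term (or equivalently evaluating the antiderivative F(x) = -x^7/7 + x^6/2 - 7*x^5/5 + x^4/4 + x^3 - 15*x^2/2 - 9*x at the endpoints):
  F(1) − F(−1) = -2281/140 − (391/140) = -668/35.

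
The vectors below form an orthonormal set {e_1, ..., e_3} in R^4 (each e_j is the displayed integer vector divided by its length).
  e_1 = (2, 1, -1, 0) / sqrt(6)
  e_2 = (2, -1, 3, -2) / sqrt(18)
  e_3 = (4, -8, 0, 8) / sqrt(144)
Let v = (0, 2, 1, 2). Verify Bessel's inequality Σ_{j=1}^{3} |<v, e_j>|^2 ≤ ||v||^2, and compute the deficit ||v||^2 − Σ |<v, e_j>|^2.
Σ |<v, e_j>|^2 = 2/3; ||v||^2 = 9; deficit = 25/3

Write each e_j = u_j / sqrt(<u_j, u_j>) where u_j is the displayed integer vector. Then <v, e_j> = <v, u_j> / sqrt(<u_j, u_j>), so |<v, e_j>|^2 = <v, u_j>^2 / <u_j, u_j>.
Coefficients: <v, e_1> = 1/sqrt(6), <v, e_2> = -3/sqrt(18), <v, e_3> = 0/sqrt(144).
Square and sum: Σ |<v, e_j>|^2 = 2/3.
Compute ||v||^2 = v·v = 9.
Deficit = 9 − 2/3 = 25/3 ≥ 0, confirming Bessel's inequality. (The deficit equals ||v − Σ <v,e_j> e_j||^2, the squared distance from v to span{e_j}.)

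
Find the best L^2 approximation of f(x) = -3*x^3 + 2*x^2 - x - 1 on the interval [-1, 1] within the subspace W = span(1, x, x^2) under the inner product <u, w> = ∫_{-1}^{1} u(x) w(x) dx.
g(x) = 2*x^2 - 14*x/5 - 1

The best approximation g ∈ W is the orthogonal projection of f onto W. Writing g = a_0 + a_1 x + a_2 x^2, the coefficients solve the normal equations G · a = b where
  G_{ij} = <φ_i, φ_j> and b_i = <f, φ_i>, with φ_0 = 1, φ_1 = x, φ_2 = x^2.
G =
  [2, 0, 2/3]
  [0, 2/3, 0]
  [2/3, 0, 2/5],
b = (-2/3, -28/15, 2/15).
Solving gives a_0 = -1, a_1 = -14/5, a_2 = 2, so
  g(x) = 2*x^2 - 14*x/5 - 1.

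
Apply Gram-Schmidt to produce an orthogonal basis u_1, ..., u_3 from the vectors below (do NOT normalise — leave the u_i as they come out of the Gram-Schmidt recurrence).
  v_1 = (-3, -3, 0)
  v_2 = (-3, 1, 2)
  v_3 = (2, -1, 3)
Orthogonal basis:
  u_1 = (-3, -3, 0)
  u_2 = (-2, 2, 2)
  u_3 = (3/2, -3/2, 3)

Apply the Gram-Schmidt recurrence
  u_1 = v_1
  u_i = v_i − Σ_{j<i} ((v_i · u_j) / (u_j · u_j)) · u_j.

Step by step this gives:
  u_1 = (-3, -3, 0)
  u_2 = (-2, 2, 2)
  u_3 = (3/2, -3/2, 3)

Orthogonality check:
  u_2 · u_1 = 0 (should be 0)
  u_3 · u_1 = 0 (should be 0)
  u_3 · u_2 = 0 (should be 0)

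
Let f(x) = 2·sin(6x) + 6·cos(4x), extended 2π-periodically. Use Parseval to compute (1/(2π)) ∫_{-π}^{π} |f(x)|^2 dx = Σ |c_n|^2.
Σ |c_n|^2 = 20

Expand |f|^2 and use orthogonality of {sin(nx), cos(mx)} on [-π, π]:
  ∫_{-π}^{π} sin(nx)^2 dx = π, ∫ cos(mx)^2 dx = π, and cross terms integrate to 0.
So ∫_{-π}^{π} f(x)^2 dx = 2^2 · π + 6^2 · π = (4 + 36)π.
Divide by 2π: (4 + 36)/2 = 20.
By Parseval, this equals Σ |c_n|^2.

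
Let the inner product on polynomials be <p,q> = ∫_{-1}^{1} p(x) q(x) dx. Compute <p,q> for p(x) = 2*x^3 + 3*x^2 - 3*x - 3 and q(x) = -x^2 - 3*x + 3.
<p,q> = -38/5

Expand the product: p(x)·q(x) = -2*x^5 - 9*x^4 + 21*x^2 - 9.
∫_{-1}^{1} of each monomial x^k gives [2/(k+1) if k even, 0 if k odd]. Integrating term-by-term (or equivalently evaluating the antiderivative F(x) = -x^6/3 - 9*x^5/5 + 7*x^3 - 9*x at the endpoints):
  F(1) − F(−1) = -62/15 − (52/15) = -38/5.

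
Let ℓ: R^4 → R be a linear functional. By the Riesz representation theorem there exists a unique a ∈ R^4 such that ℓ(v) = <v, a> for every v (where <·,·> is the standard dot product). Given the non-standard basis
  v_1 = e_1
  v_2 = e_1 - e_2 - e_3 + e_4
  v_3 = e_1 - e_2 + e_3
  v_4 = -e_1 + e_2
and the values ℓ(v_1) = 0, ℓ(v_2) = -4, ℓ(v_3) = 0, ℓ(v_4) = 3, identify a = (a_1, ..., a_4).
a = (0, 3, 3, 2)

Write a = (a_1, ..., a_4) in the standard basis. For each basis vector v_i, ℓ(v_i) = <v_i, a> is a linear equation in the a_j's. Collect the n equations into a matrix system V a = ℓ, where row i of V is v_i (expressed in the standard basis). Since V is invertible (lower-triangular with 1s on the diagonal, up to permutation), solve by back-substitution:
  V =
[[1, 0, 0, 0],
 [1, -1, -1, 1],
 [1, -1, 1, 0],
 [-1, 1, 0, 0]]
  V a = (0, -4, 0, 3)
Solving gives a = (0, 3, 3, 2).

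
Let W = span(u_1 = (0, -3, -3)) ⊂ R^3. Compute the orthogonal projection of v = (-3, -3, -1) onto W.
proj_W(v) = (0, -2, -2)

Set up U = [u_1 | ... | u_1] ∈ R^(3×1). The projector onto W = col(U) is P = U (U^T U)^(-1) U^T.
Compute U^T U =
  [18],
and U^T v = (12).
Solve U^T U · c = U^T v for the coefficients: c = (2/3). The projection is proj_W(v) = U c.
Check: (v - proj_W(v)) · u_1 = 0  (should be 0).
Result: proj_W(v) = (0, -2, -2).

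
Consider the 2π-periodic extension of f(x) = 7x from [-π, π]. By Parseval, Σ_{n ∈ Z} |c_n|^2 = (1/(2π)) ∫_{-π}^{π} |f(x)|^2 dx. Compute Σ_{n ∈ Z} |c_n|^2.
Σ |c_n|^2 = 49π^2/3

Expand and integrate term by term over [-π, π]:
  ∫ (7x)^2 dx = 49·(2π^3/3); ∫ 2·7·(0)·x dx = 0 (odd integrand); ∫ 0^2 dx = 0·2π.
So (1/(2π)) ∫_{-π}^{π} (7x)^2 dx = 49π^2/3 + 0 = 49π^2/3.
Parseval ⇒ Σ |c_n|^2 = 49π^2/3.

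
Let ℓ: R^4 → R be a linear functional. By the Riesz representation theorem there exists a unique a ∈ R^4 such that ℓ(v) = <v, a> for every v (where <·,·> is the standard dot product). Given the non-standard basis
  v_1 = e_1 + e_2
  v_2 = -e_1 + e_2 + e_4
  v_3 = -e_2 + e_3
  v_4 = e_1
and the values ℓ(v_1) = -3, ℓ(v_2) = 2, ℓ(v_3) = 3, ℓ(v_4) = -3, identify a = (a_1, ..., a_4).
a = (-3, 0, 3, -1)

Write a = (a_1, ..., a_4) in the standard basis. For each basis vector v_i, ℓ(v_i) = <v_i, a> is a linear equation in the a_j's. Collect the n equations into a matrix system V a = ℓ, where row i of V is v_i (expressed in the standard basis). Since V is invertible (lower-triangular with 1s on the diagonal, up to permutation), solve by back-substitution:
  V =
[[1, 1, 0, 0],
 [-1, 1, 0, 1],
 [0, -1, 1, 0],
 [1, 0, 0, 0]]
  V a = (-3, 2, 3, -3)
Solving gives a = (-3, 0, 3, -1).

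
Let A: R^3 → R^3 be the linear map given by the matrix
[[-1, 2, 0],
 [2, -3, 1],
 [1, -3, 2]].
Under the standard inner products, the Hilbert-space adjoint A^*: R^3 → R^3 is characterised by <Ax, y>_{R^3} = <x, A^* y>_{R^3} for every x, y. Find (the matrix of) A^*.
A^* = A^T =
[[-1, 2, 1],
 [2, -3, -3],
 [0, 1, 2]]

For real matrices with standard dot products, the defining identity <Ax, y> = <x, A^* y> gives (Ax)^T y = x^T (A^*) y, i.e. x^T A^T y = x^T (A^*) y. Since this holds for all x, y, we must have A^* = A^T. Therefore
A^* =
[[-1, 2, 1],
 [2, -3, -3],
 [0, 1, 2]].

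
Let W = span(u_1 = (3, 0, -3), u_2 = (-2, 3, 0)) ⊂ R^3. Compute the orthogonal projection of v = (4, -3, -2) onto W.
proj_W(v) = (4, -3, -2)

Set up U = [u_1 | ... | u_2] ∈ R^(3×2). The projector onto W = col(U) is P = U (U^T U)^(-1) U^T.
Compute U^T U =
  [18, -6]
  [-6, 13],
and U^T v = (18, -17).
Solve U^T U · c = U^T v for the coefficients: c = (2/3, -1). The projection is proj_W(v) = U c.
Check: (v - proj_W(v)) · u_1 = 0  (should be 0).
Check: (v - proj_W(v)) · u_2 = 0  (should be 0).
Result: proj_W(v) = (4, -3, -2).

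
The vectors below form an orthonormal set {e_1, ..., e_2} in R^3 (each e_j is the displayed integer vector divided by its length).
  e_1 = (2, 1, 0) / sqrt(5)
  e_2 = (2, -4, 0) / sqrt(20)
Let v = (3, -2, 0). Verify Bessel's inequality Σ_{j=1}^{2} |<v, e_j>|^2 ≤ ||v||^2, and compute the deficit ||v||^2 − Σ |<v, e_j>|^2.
Σ |<v, e_j>|^2 = 13; ||v||^2 = 13; deficit = 0

Write each e_j = u_j / sqrt(<u_j, u_j>) where u_j is the displayed integer vector. Then <v, e_j> = <v, u_j> / sqrt(<u_j, u_j>), so |<v, e_j>|^2 = <v, u_j>^2 / <u_j, u_j>.
Coefficients: <v, e_1> = 4/sqrt(5), <v, e_2> = 14/sqrt(20).
Square and sum: Σ |<v, e_j>|^2 = 13.
Compute ||v||^2 = v·v = 13.
Deficit = 13 − 13 = 0 ≥ 0, confirming Bessel's inequality. (The deficit equals ||v − Σ <v,e_j> e_j||^2, the squared distance from v to span{e_j}.)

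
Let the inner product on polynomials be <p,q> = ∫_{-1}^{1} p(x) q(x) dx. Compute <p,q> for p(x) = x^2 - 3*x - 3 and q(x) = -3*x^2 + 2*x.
<p,q> = 4/5

Expand the product: p(x)·q(x) = -3*x^4 + 11*x^3 + 3*x^2 - 6*x.
∫_{-1}^{1} of each monomial x^k gives [2/(k+1) if k even, 0 if k odd]. Integrating term-by-term (or equivalently evaluating the antiderivative F(x) = -3*x^5/5 + 11*x^4/4 + x^3 - 3*x^2 at the endpoints):
  F(1) − F(−1) = 3/20 − (-13/20) = 4/5.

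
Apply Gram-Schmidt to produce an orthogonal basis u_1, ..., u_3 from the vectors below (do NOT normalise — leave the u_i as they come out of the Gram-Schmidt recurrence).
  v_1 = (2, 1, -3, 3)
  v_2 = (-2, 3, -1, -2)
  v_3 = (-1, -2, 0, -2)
Orthogonal basis:
  u_1 = (2, 1, -3, 3)
  u_2 = (-38/23, 73/23, -35/23, -34/23)
  u_3 = (-59/199, -248/199, -290/199, -168/199)

Apply the Gram-Schmidt recurrence
  u_1 = v_1
  u_i = v_i − Σ_{j<i} ((v_i · u_j) / (u_j · u_j)) · u_j.

Step by step this gives:
  u_1 = (2, 1, -3, 3)
  u_2 = (-38/23, 73/23, -35/23, -34/23)
  u_3 = (-59/199, -248/199, -290/199, -168/199)

Orthogonality check:
  u_2 · u_1 = 0 (should be 0)
  u_3 · u_1 = 0 (should be 0)
  u_3 · u_2 = 0 (should be 0)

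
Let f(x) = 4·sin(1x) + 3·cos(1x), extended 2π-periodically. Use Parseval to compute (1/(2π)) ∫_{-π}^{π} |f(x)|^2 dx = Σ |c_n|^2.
Σ |c_n|^2 = 25/2

Expand |f|^2 and use orthogonality of {sin(nx), cos(mx)} on [-π, π]:
  ∫_{-π}^{π} sin(nx)^2 dx = π, ∫ cos(mx)^2 dx = π, and cross terms integrate to 0.
So ∫_{-π}^{π} f(x)^2 dx = 4^2 · π + 3^2 · π = (16 + 9)π.
Divide by 2π: (16 + 9)/2 = 25/2.
By Parseval, this equals Σ |c_n|^2.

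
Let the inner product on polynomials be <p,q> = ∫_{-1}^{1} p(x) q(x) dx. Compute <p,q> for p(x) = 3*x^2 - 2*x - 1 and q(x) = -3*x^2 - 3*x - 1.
<p,q> = 12/5

Expand the product: p(x)·q(x) = -9*x^4 - 3*x^3 + 6*x^2 + 5*x + 1.
∫_{-1}^{1} of each monomial x^k gives [2/(k+1) if k even, 0 if k odd]. Integrating term-by-term (or equivalently evaluating the antiderivative F(x) = -9*x^5/5 - 3*x^4/4 + 2*x^3 + 5*x^2/2 + x at the endpoints):
  F(1) − F(−1) = 59/20 − (11/20) = 12/5.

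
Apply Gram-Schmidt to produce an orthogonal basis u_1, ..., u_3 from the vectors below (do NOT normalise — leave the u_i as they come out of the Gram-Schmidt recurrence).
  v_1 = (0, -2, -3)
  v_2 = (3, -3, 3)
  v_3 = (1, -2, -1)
Orthogonal basis:
  u_1 = (0, -2, -3)
  u_2 = (3, -45/13, 30/13)
  u_3 = (5/38, 3/38, -1/19)

Apply the Gram-Schmidt recurrence
  u_1 = v_1
  u_i = v_i − Σ_{j<i} ((v_i · u_j) / (u_j · u_j)) · u_j.

Step by step this gives:
  u_1 = (0, -2, -3)
  u_2 = (3, -45/13, 30/13)
  u_3 = (5/38, 3/38, -1/19)

Orthogonality check:
  u_2 · u_1 = 0 (should be 0)
  u_3 · u_1 = 0 (should be 0)
  u_3 · u_2 = 0 (should be 0)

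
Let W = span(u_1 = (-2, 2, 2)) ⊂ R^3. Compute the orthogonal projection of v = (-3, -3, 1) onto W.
proj_W(v) = (-1/3, 1/3, 1/3)

Set up U = [u_1 | ... | u_1] ∈ R^(3×1). The projector onto W = col(U) is P = U (U^T U)^(-1) U^T.
Compute U^T U =
  [12],
and U^T v = (2).
Solve U^T U · c = U^T v for the coefficients: c = (1/6). The projection is proj_W(v) = U c.
Check: (v - proj_W(v)) · u_1 = 0  (should be 0).
Result: proj_W(v) = (-1/3, 1/3, 1/3).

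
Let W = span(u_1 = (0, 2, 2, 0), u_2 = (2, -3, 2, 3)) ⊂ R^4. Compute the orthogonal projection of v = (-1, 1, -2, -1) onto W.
proj_W(v) = (-50/51, 37/51, -88/51, -25/17)

Set up U = [u_1 | ... | u_2] ∈ R^(4×2). The projector onto W = col(U) is P = U (U^T U)^(-1) U^T.
Compute U^T U =
  [8, -2]
  [-2, 26],
and U^T v = (-2, -12).
Solve U^T U · c = U^T v for the coefficients: c = (-19/51, -25/51). The projection is proj_W(v) = U c.
Check: (v - proj_W(v)) · u_1 = 0  (should be 0).
Check: (v - proj_W(v)) · u_2 = 0  (should be 0).
Result: proj_W(v) = (-50/51, 37/51, -88/51, -25/17).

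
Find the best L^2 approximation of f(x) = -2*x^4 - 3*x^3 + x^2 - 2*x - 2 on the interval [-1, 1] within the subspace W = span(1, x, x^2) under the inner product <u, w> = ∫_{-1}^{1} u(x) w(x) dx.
g(x) = -5*x^2/7 - 19*x/5 - 64/35

The best approximation g ∈ W is the orthogonal projection of f onto W. Writing g = a_0 + a_1 x + a_2 x^2, the coefficients solve the normal equations G · a = b where
  G_{ij} = <φ_i, φ_j> and b_i = <f, φ_i>, with φ_0 = 1, φ_1 = x, φ_2 = x^2.
G =
  [2, 0, 2/3]
  [0, 2/3, 0]
  [2/3, 0, 2/5],
b = (-62/15, -38/15, -158/105).
Solving gives a_0 = -64/35, a_1 = -19/5, a_2 = -5/7, so
  g(x) = -5*x^2/7 - 19*x/5 - 64/35.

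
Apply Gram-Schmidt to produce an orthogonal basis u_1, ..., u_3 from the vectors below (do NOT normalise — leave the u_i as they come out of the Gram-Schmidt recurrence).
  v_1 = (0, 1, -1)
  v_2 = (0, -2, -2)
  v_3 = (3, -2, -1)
Orthogonal basis:
  u_1 = (0, 1, -1)
  u_2 = (0, -2, -2)
  u_3 = (3, 0, 0)

Apply the Gram-Schmidt recurrence
  u_1 = v_1
  u_i = v_i − Σ_{j<i} ((v_i · u_j) / (u_j · u_j)) · u_j.

Step by step this gives:
  u_1 = (0, 1, -1)
  u_2 = (0, -2, -2)
  u_3 = (3, 0, 0)

Orthogonality check:
  u_2 · u_1 = 0 (should be 0)
  u_3 · u_1 = 0 (should be 0)
  u_3 · u_2 = 0 (should be 0)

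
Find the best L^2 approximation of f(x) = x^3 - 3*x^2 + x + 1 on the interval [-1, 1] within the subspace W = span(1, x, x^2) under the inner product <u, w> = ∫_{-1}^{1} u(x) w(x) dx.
g(x) = -3*x^2 + 8*x/5 + 1

The best approximation g ∈ W is the orthogonal projection of f onto W. Writing g = a_0 + a_1 x + a_2 x^2, the coefficients solve the normal equations G · a = b where
  G_{ij} = <φ_i, φ_j> and b_i = <f, φ_i>, with φ_0 = 1, φ_1 = x, φ_2 = x^2.
G =
  [2, 0, 2/3]
  [0, 2/3, 0]
  [2/3, 0, 2/5],
b = (0, 16/15, -8/15).
Solving gives a_0 = 1, a_1 = 8/5, a_2 = -3, so
  g(x) = -3*x^2 + 8*x/5 + 1.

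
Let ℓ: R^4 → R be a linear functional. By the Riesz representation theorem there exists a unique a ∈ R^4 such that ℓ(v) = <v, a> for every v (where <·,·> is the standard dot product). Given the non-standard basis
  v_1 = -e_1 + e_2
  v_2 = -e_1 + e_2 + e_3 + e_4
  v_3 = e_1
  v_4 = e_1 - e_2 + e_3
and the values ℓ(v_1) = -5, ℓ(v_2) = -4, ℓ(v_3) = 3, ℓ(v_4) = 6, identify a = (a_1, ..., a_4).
a = (3, -2, 1, 0)

Write a = (a_1, ..., a_4) in the standard basis. For each basis vector v_i, ℓ(v_i) = <v_i, a> is a linear equation in the a_j's. Collect the n equations into a matrix system V a = ℓ, where row i of V is v_i (expressed in the standard basis). Since V is invertible (lower-triangular with 1s on the diagonal, up to permutation), solve by back-substitution:
  V =
[[-1, 1, 0, 0],
 [-1, 1, 1, 1],
 [1, 0, 0, 0],
 [1, -1, 1, 0]]
  V a = (-5, -4, 3, 6)
Solving gives a = (3, -2, 1, 0).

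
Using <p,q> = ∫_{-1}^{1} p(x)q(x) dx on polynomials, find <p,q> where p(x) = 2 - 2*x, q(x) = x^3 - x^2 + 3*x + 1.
<p,q> = -32/15

Expand the product: p(x)·q(x) = -2*x^4 + 4*x^3 - 8*x^2 + 4*x + 2.
∫_{-1}^{1} of each monomial x^k gives [2/(k+1) if k even, 0 if k odd]. Integrating term-by-term (or equivalently evaluating the antiderivative F(x) = -2*x^5/5 + x^4 - 8*x^3/3 + 2*x^2 + 2*x at the endpoints):
  F(1) − F(−1) = 29/15 − (61/15) = -32/15.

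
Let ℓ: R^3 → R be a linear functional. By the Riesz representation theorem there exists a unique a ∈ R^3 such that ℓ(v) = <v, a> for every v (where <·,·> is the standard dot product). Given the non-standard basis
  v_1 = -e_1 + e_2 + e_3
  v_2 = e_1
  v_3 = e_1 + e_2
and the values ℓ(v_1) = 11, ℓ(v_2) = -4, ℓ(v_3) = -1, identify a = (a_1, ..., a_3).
a = (-4, 3, 4)

Write a = (a_1, ..., a_3) in the standard basis. For each basis vector v_i, ℓ(v_i) = <v_i, a> is a linear equation in the a_j's. Collect the n equations into a matrix system V a = ℓ, where row i of V is v_i (expressed in the standard basis). Since V is invertible (lower-triangular with 1s on the diagonal, up to permutation), solve by back-substitution:
  V =
[[-1, 1, 1],
 [1, 0, 0],
 [1, 1, 0]]
  V a = (11, -4, -1)
Solving gives a = (-4, 3, 4).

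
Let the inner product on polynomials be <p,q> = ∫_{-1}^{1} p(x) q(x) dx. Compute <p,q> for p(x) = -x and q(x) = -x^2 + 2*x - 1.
<p,q> = -4/3

Expand the product: p(x)·q(x) = x^3 - 2*x^2 + x.
∫_{-1}^{1} of each monomial x^k gives [2/(k+1) if k even, 0 if k odd]. Integrating term-by-term (or equivalently evaluating the antiderivative F(x) = x^4/4 - 2*x^3/3 + x^2/2 at the endpoints):
  F(1) − F(−1) = 1/12 − (17/12) = -4/3.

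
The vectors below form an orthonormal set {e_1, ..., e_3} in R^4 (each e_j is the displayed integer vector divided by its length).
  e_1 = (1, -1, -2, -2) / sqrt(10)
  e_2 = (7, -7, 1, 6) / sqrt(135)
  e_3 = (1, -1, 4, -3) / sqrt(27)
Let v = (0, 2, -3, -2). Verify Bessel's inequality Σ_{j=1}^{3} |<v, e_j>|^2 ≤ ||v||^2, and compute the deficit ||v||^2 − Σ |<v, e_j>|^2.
Σ |<v, e_j>|^2 = 15; ||v||^2 = 17; deficit = 2

Write each e_j = u_j / sqrt(<u_j, u_j>) where u_j is the displayed integer vector. Then <v, e_j> = <v, u_j> / sqrt(<u_j, u_j>), so |<v, e_j>|^2 = <v, u_j>^2 / <u_j, u_j>.
Coefficients: <v, e_1> = 8/sqrt(10), <v, e_2> = -29/sqrt(135), <v, e_3> = -8/sqrt(27).
Square and sum: Σ |<v, e_j>|^2 = 15.
Compute ||v||^2 = v·v = 17.
Deficit = 17 − 15 = 2 ≥ 0, confirming Bessel's inequality. (The deficit equals ||v − Σ <v,e_j> e_j||^2, the squared distance from v to span{e_j}.)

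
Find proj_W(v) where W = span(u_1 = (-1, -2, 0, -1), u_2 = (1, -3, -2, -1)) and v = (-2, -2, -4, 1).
proj_W(v) = (1/2, -7/3, -4/3, -5/6)

Set up U = [u_1 | ... | u_2] ∈ R^(4×2). The projector onto W = col(U) is P = U (U^T U)^(-1) U^T.
Compute U^T U =
  [6, 6]
  [6, 15],
and U^T v = (5, 11).
Solve U^T U · c = U^T v for the coefficients: c = (1/6, 2/3). The projection is proj_W(v) = U c.
Check: (v - proj_W(v)) · u_1 = 0  (should be 0).
Check: (v - proj_W(v)) · u_2 = 0  (should be 0).
Result: proj_W(v) = (1/2, -7/3, -4/3, -5/6).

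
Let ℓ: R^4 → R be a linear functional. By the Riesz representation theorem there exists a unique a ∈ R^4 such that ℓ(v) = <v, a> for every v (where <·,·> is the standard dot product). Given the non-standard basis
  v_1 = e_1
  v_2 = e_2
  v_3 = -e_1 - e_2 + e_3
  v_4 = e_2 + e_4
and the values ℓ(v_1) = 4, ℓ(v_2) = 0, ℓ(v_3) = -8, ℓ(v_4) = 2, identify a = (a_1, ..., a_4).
a = (4, 0, -4, 2)

Write a = (a_1, ..., a_4) in the standard basis. For each basis vector v_i, ℓ(v_i) = <v_i, a> is a linear equation in the a_j's. Collect the n equations into a matrix system V a = ℓ, where row i of V is v_i (expressed in the standard basis). Since V is invertible (lower-triangular with 1s on the diagonal, up to permutation), solve by back-substitution:
  V =
[[1, 0, 0, 0],
 [0, 1, 0, 0],
 [-1, -1, 1, 0],
 [0, 1, 0, 1]]
  V a = (4, 0, -8, 2)
Solving gives a = (4, 0, -4, 2).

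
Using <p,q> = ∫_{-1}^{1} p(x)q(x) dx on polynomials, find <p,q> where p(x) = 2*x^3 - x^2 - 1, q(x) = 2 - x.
<p,q> = -92/15

Expand the product: p(x)·q(x) = -2*x^4 + 5*x^3 - 2*x^2 + x - 2.
∫_{-1}^{1} of each monomial x^k gives [2/(k+1) if k even, 0 if k odd]. Integrating term-by-term (or equivalently evaluating the antiderivative F(x) = -2*x^5/5 + 5*x^4/4 - 2*x^3/3 + x^2/2 - 2*x at the endpoints):
  F(1) − F(−1) = -79/60 − (289/60) = -92/15.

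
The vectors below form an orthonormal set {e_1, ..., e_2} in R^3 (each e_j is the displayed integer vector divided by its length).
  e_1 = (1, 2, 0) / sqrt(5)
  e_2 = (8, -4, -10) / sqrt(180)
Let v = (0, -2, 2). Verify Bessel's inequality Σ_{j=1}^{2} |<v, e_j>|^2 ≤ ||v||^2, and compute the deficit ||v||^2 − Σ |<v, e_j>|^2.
Σ |<v, e_j>|^2 = 4; ||v||^2 = 8; deficit = 4

Write each e_j = u_j / sqrt(<u_j, u_j>) where u_j is the displayed integer vector. Then <v, e_j> = <v, u_j> / sqrt(<u_j, u_j>), so |<v, e_j>|^2 = <v, u_j>^2 / <u_j, u_j>.
Coefficients: <v, e_1> = -4/sqrt(5), <v, e_2> = -12/sqrt(180).
Square and sum: Σ |<v, e_j>|^2 = 4.
Compute ||v||^2 = v·v = 8.
Deficit = 8 − 4 = 4 ≥ 0, confirming Bessel's inequality. (The deficit equals ||v − Σ <v,e_j> e_j||^2, the squared distance from v to span{e_j}.)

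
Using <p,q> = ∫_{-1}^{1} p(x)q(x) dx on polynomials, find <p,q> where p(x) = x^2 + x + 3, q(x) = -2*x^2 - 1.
<p,q> = -172/15

Expand the product: p(x)·q(x) = -2*x^4 - 2*x^3 - 7*x^2 - x - 3.
∫_{-1}^{1} of each monomial x^k gives [2/(k+1) if k even, 0 if k odd]. Integrating term-by-term (or equivalently evaluating the antiderivative F(x) = -2*x^5/5 - x^4/2 - 7*x^3/3 - x^2/2 - 3*x at the endpoints):
  F(1) − F(−1) = -101/15 − (71/15) = -172/15.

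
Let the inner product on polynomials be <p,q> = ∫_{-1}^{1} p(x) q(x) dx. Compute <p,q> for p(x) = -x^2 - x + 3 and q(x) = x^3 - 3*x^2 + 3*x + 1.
<p,q> = -28/15

Expand the product: p(x)·q(x) = -x^5 + 2*x^4 + 3*x^3 - 13*x^2 + 8*x + 3.
∫_{-1}^{1} of each monomial x^k gives [2/(k+1) if k even, 0 if k odd]. Integrating term-by-term (or equivalently evaluating the antiderivative F(x) = -x^6/6 + 2*x^5/5 + 3*x^4/4 - 13*x^3/3 + 4*x^2 + 3*x at the endpoints):
  F(1) − F(−1) = 73/20 − (331/60) = -28/15.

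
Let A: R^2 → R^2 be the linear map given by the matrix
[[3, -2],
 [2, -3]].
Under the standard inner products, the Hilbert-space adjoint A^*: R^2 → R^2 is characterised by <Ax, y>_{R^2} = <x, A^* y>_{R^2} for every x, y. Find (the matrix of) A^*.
A^* = A^T =
[[3, 2],
 [-2, -3]]

For real matrices with standard dot products, the defining identity <Ax, y> = <x, A^* y> gives (Ax)^T y = x^T (A^*) y, i.e. x^T A^T y = x^T (A^*) y. Since this holds for all x, y, we must have A^* = A^T. Therefore
A^* =
[[3, 2],
 [-2, -3]].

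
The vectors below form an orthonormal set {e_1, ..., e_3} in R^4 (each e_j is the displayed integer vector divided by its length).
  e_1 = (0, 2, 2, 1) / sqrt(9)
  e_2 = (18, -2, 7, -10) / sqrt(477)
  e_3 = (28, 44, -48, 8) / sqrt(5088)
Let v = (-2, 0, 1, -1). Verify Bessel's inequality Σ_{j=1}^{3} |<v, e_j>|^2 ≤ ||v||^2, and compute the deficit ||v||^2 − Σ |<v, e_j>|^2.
Σ |<v, e_j>|^2 = 10/3; ||v||^2 = 6; deficit = 8/3

Write each e_j = u_j / sqrt(<u_j, u_j>) where u_j is the displayed integer vector. Then <v, e_j> = <v, u_j> / sqrt(<u_j, u_j>), so |<v, e_j>|^2 = <v, u_j>^2 / <u_j, u_j>.
Coefficients: <v, e_1> = 1/sqrt(9), <v, e_2> = -19/sqrt(477), <v, e_3> = -112/sqrt(5088).
Square and sum: Σ |<v, e_j>|^2 = 10/3.
Compute ||v||^2 = v·v = 6.
Deficit = 6 − 10/3 = 8/3 ≥ 0, confirming Bessel's inequality. (The deficit equals ||v − Σ <v,e_j> e_j||^2, the squared distance from v to span{e_j}.)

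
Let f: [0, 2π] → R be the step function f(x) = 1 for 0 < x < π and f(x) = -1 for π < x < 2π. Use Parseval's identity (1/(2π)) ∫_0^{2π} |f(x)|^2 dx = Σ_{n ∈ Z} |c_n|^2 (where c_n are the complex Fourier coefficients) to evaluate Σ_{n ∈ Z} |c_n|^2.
Σ |c_n|^2 = 1

Parseval equates the L^2 energy of f (normalised by 1/(2π)) with the ℓ^2 sum of its Fourier coefficients: (1/(2π)) ∫_0^{2π} |f|^2 = Σ |c_n|^2.
Compute the left side: (1/(2π)) [∫_0^π 1^2 dx + ∫_π^{2π} (-1)^2 dx] = (1/(2π)) · (1π + 1π) = (1 + 1)/2 = 1.
So Σ_{n ∈ Z} |c_n|^2 = 1.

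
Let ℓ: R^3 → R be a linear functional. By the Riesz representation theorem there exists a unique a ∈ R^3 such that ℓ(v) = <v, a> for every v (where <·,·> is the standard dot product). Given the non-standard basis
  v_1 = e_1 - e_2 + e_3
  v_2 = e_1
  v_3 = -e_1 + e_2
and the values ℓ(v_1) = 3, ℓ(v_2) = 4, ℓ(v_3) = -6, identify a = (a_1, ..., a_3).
a = (4, -2, -3)

Write a = (a_1, ..., a_3) in the standard basis. For each basis vector v_i, ℓ(v_i) = <v_i, a> is a linear equation in the a_j's. Collect the n equations into a matrix system V a = ℓ, where row i of V is v_i (expressed in the standard basis). Since V is invertible (lower-triangular with 1s on the diagonal, up to permutation), solve by back-substitution:
  V =
[[1, -1, 1],
 [1, 0, 0],
 [-1, 1, 0]]
  V a = (3, 4, -6)
Solving gives a = (4, -2, -3).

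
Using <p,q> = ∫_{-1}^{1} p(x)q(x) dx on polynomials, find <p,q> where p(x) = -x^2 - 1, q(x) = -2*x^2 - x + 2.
<p,q> = -16/5

Expand the product: p(x)·q(x) = 2*x^4 + x^3 + x - 2.
∫_{-1}^{1} of each monomial x^k gives [2/(k+1) if k even, 0 if k odd]. Integrating term-by-term (or equivalently evaluating the antiderivative F(x) = 2*x^5/5 + x^4/4 + x^2/2 - 2*x at the endpoints):
  F(1) − F(−1) = -17/20 − (47/20) = -16/5.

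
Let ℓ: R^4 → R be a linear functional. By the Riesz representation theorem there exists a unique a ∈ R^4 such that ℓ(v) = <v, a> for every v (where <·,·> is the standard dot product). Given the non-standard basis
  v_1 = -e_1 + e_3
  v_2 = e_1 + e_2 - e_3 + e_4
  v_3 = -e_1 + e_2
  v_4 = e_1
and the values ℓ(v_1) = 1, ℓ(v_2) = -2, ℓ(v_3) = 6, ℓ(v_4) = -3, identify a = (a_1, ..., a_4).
a = (-3, 3, -2, -4)

Write a = (a_1, ..., a_4) in the standard basis. For each basis vector v_i, ℓ(v_i) = <v_i, a> is a linear equation in the a_j's. Collect the n equations into a matrix system V a = ℓ, where row i of V is v_i (expressed in the standard basis). Since V is invertible (lower-triangular with 1s on the diagonal, up to permutation), solve by back-substitution:
  V =
[[-1, 0, 1, 0],
 [1, 1, -1, 1],
 [-1, 1, 0, 0],
 [1, 0, 0, 0]]
  V a = (1, -2, 6, -3)
Solving gives a = (-3, 3, -2, -4).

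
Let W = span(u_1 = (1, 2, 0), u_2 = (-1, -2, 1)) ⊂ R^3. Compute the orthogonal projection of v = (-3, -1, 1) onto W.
proj_W(v) = (-1, -2, 1)

Set up U = [u_1 | ... | u_2] ∈ R^(3×2). The projector onto W = col(U) is P = U (U^T U)^(-1) U^T.
Compute U^T U =
  [5, -5]
  [-5, 6],
and U^T v = (-5, 6).
Solve U^T U · c = U^T v for the coefficients: c = (0, 1). The projection is proj_W(v) = U c.
Check: (v - proj_W(v)) · u_1 = 0  (should be 0).
Check: (v - proj_W(v)) · u_2 = 0  (should be 0).
Result: proj_W(v) = (-1, -2, 1).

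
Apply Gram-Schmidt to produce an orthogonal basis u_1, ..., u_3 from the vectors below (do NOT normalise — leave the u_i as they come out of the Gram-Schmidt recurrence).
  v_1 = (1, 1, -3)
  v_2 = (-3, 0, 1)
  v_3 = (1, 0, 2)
Orthogonal basis:
  u_1 = (1, 1, -3)
  u_2 = (-27/11, 6/11, -7/11)
  u_3 = (7/74, 28/37, 21/74)

Apply the Gram-Schmidt recurrence
  u_1 = v_1
  u_i = v_i − Σ_{j<i} ((v_i · u_j) / (u_j · u_j)) · u_j.

Step by step this gives:
  u_1 = (1, 1, -3)
  u_2 = (-27/11, 6/11, -7/11)
  u_3 = (7/74, 28/37, 21/74)

Orthogonality check:
  u_2 · u_1 = 0 (should be 0)
  u_3 · u_1 = 0 (should be 0)
  u_3 · u_2 = 0 (should be 0)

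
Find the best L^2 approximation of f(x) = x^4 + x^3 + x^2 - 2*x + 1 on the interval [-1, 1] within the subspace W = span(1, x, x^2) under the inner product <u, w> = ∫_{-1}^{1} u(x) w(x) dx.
g(x) = 13*x^2/7 - 7*x/5 + 32/35

The best approximation g ∈ W is the orthogonal projection of f onto W. Writing g = a_0 + a_1 x + a_2 x^2, the coefficients solve the normal equations G · a = b where
  G_{ij} = <φ_i, φ_j> and b_i = <f, φ_i>, with φ_0 = 1, φ_1 = x, φ_2 = x^2.
G =
  [2, 0, 2/3]
  [0, 2/3, 0]
  [2/3, 0, 2/5],
b = (46/15, -14/15, 142/105).
Solving gives a_0 = 32/35, a_1 = -7/5, a_2 = 13/7, so
  g(x) = 13*x^2/7 - 7*x/5 + 32/35.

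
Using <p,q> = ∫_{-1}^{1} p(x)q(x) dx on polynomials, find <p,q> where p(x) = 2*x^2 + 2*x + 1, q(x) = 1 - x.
<p,q> = 2

Expand the product: p(x)·q(x) = -2*x^3 + x + 1.
∫_{-1}^{1} of each monomial x^k gives [2/(k+1) if k even, 0 if k odd]. Integrating term-by-term (or equivalently evaluating the antiderivative F(x) = -x^4/2 + x^2/2 + x at the endpoints):
  F(1) − F(−1) = 1 − (-1) = 2.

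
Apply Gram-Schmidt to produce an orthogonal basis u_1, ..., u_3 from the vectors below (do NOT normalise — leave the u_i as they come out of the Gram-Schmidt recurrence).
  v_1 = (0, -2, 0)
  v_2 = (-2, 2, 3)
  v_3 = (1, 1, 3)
Orthogonal basis:
  u_1 = (0, -2, 0)
  u_2 = (-2, 0, 3)
  u_3 = (27/13, 0, 18/13)

Apply the Gram-Schmidt recurrence
  u_1 = v_1
  u_i = v_i − Σ_{j<i} ((v_i · u_j) / (u_j · u_j)) · u_j.

Step by step this gives:
  u_1 = (0, -2, 0)
  u_2 = (-2, 0, 3)
  u_3 = (27/13, 0, 18/13)

Orthogonality check:
  u_2 · u_1 = 0 (should be 0)
  u_3 · u_1 = 0 (should be 0)
  u_3 · u_2 = 0 (should be 0)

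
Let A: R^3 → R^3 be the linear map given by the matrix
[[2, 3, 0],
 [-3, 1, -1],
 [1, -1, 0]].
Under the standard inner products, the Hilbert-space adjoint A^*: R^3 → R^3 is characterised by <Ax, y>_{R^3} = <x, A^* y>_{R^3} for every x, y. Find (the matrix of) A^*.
A^* = A^T =
[[2, -3, 1],
 [3, 1, -1],
 [0, -1, 0]]

For real matrices with standard dot products, the defining identity <Ax, y> = <x, A^* y> gives (Ax)^T y = x^T (A^*) y, i.e. x^T A^T y = x^T (A^*) y. Since this holds for all x, y, we must have A^* = A^T. Therefore
A^* =
[[2, -3, 1],
 [3, 1, -1],
 [0, -1, 0]].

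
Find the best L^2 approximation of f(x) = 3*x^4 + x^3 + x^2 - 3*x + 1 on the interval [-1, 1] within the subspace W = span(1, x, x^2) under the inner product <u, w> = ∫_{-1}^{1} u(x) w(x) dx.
g(x) = 25*x^2/7 - 12*x/5 + 26/35

The best approximation g ∈ W is the orthogonal projection of f onto W. Writing g = a_0 + a_1 x + a_2 x^2, the coefficients solve the normal equations G · a = b where
  G_{ij} = <φ_i, φ_j> and b_i = <f, φ_i>, with φ_0 = 1, φ_1 = x, φ_2 = x^2.
G =
  [2, 0, 2/3]
  [0, 2/3, 0]
  [2/3, 0, 2/5],
b = (58/15, -8/5, 202/105).
Solving gives a_0 = 26/35, a_1 = -12/5, a_2 = 25/7, so
  g(x) = 25*x^2/7 - 12*x/5 + 26/35.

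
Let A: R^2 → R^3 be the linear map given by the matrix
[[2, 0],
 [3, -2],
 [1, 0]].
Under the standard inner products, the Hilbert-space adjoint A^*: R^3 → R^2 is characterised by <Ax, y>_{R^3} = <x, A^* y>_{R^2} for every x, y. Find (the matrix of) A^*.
A^* = A^T =
[[2, 3, 1],
 [0, -2, 0]]

For real matrices with standard dot products, the defining identity <Ax, y> = <x, A^* y> gives (Ax)^T y = x^T (A^*) y, i.e. x^T A^T y = x^T (A^*) y. Since this holds for all x, y, we must have A^* = A^T. Therefore
A^* =
[[2, 3, 1],
 [0, -2, 0]].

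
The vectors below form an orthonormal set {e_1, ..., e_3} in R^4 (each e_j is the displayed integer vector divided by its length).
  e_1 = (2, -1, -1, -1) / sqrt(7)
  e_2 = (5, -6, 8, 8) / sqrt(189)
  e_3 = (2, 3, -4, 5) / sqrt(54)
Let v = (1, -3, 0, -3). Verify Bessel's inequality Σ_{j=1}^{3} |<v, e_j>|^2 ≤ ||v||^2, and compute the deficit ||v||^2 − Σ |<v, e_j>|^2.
Σ |<v, e_j>|^2 = 163/9; ||v||^2 = 19; deficit = 8/9

Write each e_j = u_j / sqrt(<u_j, u_j>) where u_j is the displayed integer vector. Then <v, e_j> = <v, u_j> / sqrt(<u_j, u_j>), so |<v, e_j>|^2 = <v, u_j>^2 / <u_j, u_j>.
Coefficients: <v, e_1> = 8/sqrt(7), <v, e_2> = -1/sqrt(189), <v, e_3> = -22/sqrt(54).
Square and sum: Σ |<v, e_j>|^2 = 163/9.
Compute ||v||^2 = v·v = 19.
Deficit = 19 − 163/9 = 8/9 ≥ 0, confirming Bessel's inequality. (The deficit equals ||v − Σ <v,e_j> e_j||^2, the squared distance from v to span{e_j}.)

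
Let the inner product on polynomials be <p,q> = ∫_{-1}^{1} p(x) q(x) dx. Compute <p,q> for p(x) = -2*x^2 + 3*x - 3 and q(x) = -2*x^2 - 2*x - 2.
<p,q> = 244/15

Expand the product: p(x)·q(x) = 4*x^4 - 2*x^3 + 4*x^2 + 6.
∫_{-1}^{1} of each monomial x^k gives [2/(k+1) if k even, 0 if k odd]. Integrating term-by-term (or equivalently evaluating the antiderivative F(x) = 4*x^5/5 - x^4/2 + 4*x^3/3 + 6*x at the endpoints):
  F(1) − F(−1) = 229/30 − (-259/30) = 244/15.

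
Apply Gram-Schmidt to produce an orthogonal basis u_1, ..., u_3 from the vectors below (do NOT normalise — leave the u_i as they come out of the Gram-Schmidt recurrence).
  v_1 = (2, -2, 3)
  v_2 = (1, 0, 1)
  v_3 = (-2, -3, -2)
Orthogonal basis:
  u_1 = (2, -2, 3)
  u_2 = (7/17, 10/17, 2/17)
  u_3 = (2/3, -1/3, -2/3)

Apply the Gram-Schmidt recurrence
  u_1 = v_1
  u_i = v_i − Σ_{j<i} ((v_i · u_j) / (u_j · u_j)) · u_j.

Step by step this gives:
  u_1 = (2, -2, 3)
  u_2 = (7/17, 10/17, 2/17)
  u_3 = (2/3, -1/3, -2/3)

Orthogonality check:
  u_2 · u_1 = 0 (should be 0)
  u_3 · u_1 = 0 (should be 0)
  u_3 · u_2 = 0 (should be 0)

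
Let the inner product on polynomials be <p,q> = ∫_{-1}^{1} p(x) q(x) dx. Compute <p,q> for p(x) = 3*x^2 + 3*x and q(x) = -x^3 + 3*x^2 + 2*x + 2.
<p,q> = 52/5

Expand the product: p(x)·q(x) = -3*x^5 + 6*x^4 + 15*x^3 + 12*x^2 + 6*x.
∫_{-1}^{1} of each monomial x^k gives [2/(k+1) if k even, 0 if k odd]. Integrating term-by-term (or equivalently evaluating the antiderivative F(x) = -x^6/2 + 6*x^5/5 + 15*x^4/4 + 4*x^3 + 3*x^2 at the endpoints):
  F(1) − F(−1) = 229/20 − (21/20) = 52/5.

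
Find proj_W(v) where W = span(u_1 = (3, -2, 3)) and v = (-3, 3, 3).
proj_W(v) = (-9/11, 6/11, -9/11)

Set up U = [u_1 | ... | u_1] ∈ R^(3×1). The projector onto W = col(U) is P = U (U^T U)^(-1) U^T.
Compute U^T U =
  [22],
and U^T v = (-6).
Solve U^T U · c = U^T v for the coefficients: c = (-3/11). The projection is proj_W(v) = U c.
Check: (v - proj_W(v)) · u_1 = 0  (should be 0).
Result: proj_W(v) = (-9/11, 6/11, -9/11).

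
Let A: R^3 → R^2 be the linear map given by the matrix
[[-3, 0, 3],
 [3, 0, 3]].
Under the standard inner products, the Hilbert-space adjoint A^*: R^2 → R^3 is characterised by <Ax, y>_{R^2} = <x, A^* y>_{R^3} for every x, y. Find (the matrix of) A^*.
A^* = A^T =
[[-3, 3],
 [0, 0],
 [3, 3]]

For real matrices with standard dot products, the defining identity <Ax, y> = <x, A^* y> gives (Ax)^T y = x^T (A^*) y, i.e. x^T A^T y = x^T (A^*) y. Since this holds for all x, y, we must have A^* = A^T. Therefore
A^* =
[[-3, 3],
 [0, 0],
 [3, 3]].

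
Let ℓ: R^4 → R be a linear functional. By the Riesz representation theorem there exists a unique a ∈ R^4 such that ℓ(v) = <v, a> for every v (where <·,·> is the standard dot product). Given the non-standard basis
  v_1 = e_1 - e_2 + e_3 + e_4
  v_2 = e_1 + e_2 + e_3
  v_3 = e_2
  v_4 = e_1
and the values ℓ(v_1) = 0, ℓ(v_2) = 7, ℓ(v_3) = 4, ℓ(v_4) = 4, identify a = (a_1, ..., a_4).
a = (4, 4, -1, 1)

Write a = (a_1, ..., a_4) in the standard basis. For each basis vector v_i, ℓ(v_i) = <v_i, a> is a linear equation in the a_j's. Collect the n equations into a matrix system V a = ℓ, where row i of V is v_i (expressed in the standard basis). Since V is invertible (lower-triangular with 1s on the diagonal, up to permutation), solve by back-substitution:
  V =
[[1, -1, 1, 1],
 [1, 1, 1, 0],
 [0, 1, 0, 0],
 [1, 0, 0, 0]]
  V a = (0, 7, 4, 4)
Solving gives a = (4, 4, -1, 1).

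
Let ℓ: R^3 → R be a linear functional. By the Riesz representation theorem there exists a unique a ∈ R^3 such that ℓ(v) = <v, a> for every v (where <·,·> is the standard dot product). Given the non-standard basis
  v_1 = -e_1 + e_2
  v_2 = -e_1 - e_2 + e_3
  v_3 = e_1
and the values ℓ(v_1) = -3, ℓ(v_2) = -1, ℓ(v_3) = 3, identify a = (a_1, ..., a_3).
a = (3, 0, 2)

Write a = (a_1, ..., a_3) in the standard basis. For each basis vector v_i, ℓ(v_i) = <v_i, a> is a linear equation in the a_j's. Collect the n equations into a matrix system V a = ℓ, where row i of V is v_i (expressed in the standard basis). Since V is invertible (lower-triangular with 1s on the diagonal, up to permutation), solve by back-substitution:
  V =
[[-1, 1, 0],
 [-1, -1, 1],
 [1, 0, 0]]
  V a = (-3, -1, 3)
Solving gives a = (3, 0, 2).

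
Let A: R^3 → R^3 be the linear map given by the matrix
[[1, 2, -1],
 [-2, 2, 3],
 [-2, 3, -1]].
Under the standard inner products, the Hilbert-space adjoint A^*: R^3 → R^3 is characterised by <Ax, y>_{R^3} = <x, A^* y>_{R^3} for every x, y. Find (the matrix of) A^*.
A^* = A^T =
[[1, -2, -2],
 [2, 2, 3],
 [-1, 3, -1]]

For real matrices with standard dot products, the defining identity <Ax, y> = <x, A^* y> gives (Ax)^T y = x^T (A^*) y, i.e. x^T A^T y = x^T (A^*) y. Since this holds for all x, y, we must have A^* = A^T. Therefore
A^* =
[[1, -2, -2],
 [2, 2, 3],
 [-1, 3, -1]].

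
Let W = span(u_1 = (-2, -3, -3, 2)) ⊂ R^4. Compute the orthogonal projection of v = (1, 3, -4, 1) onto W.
proj_W(v) = (-3/13, -9/26, -9/26, 3/13)

Set up U = [u_1 | ... | u_1] ∈ R^(4×1). The projector onto W = col(U) is P = U (U^T U)^(-1) U^T.
Compute U^T U =
  [26],
and U^T v = (3).
Solve U^T U · c = U^T v for the coefficients: c = (3/26). The projection is proj_W(v) = U c.
Check: (v - proj_W(v)) · u_1 = 0  (should be 0).
Result: proj_W(v) = (-3/13, -9/26, -9/26, 3/13).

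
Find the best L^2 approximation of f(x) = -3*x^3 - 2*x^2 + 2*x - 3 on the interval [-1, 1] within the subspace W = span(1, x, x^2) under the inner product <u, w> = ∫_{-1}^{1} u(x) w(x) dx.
g(x) = -2*x^2 + x/5 - 3

The best approximation g ∈ W is the orthogonal projection of f onto W. Writing g = a_0 + a_1 x + a_2 x^2, the coefficients solve the normal equations G · a = b where
  G_{ij} = <φ_i, φ_j> and b_i = <f, φ_i>, with φ_0 = 1, φ_1 = x, φ_2 = x^2.
G =
  [2, 0, 2/3]
  [0, 2/3, 0]
  [2/3, 0, 2/5],
b = (-22/3, 2/15, -14/5).
Solving gives a_0 = -3, a_1 = 1/5, a_2 = -2, so
  g(x) = -2*x^2 + x/5 - 3.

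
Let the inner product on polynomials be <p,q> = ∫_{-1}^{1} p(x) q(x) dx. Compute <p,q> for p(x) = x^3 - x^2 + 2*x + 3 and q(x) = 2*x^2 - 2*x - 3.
<p,q> = -244/15

Expand the product: p(x)·q(x) = 2*x^5 - 4*x^4 + 3*x^3 + 5*x^2 - 12*x - 9.
∫_{-1}^{1} of each monomial x^k gives [2/(k+1) if k even, 0 if k odd]. Integrating term-by-term (or equivalently evaluating the antiderivative F(x) = x^6/3 - 4*x^5/5 + 3*x^4/4 + 5*x^3/3 - 6*x^2 - 9*x at the endpoints):
  F(1) − F(−1) = -261/20 − (193/60) = -244/15.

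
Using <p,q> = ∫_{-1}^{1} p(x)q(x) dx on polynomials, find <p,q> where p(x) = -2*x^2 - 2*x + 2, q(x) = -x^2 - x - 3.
<p,q> = -36/5

Expand the product: p(x)·q(x) = 2*x^4 + 4*x^3 + 6*x^2 + 4*x - 6.
∫_{-1}^{1} of each monomial x^k gives [2/(k+1) if k even, 0 if k odd]. Integrating term-by-term (or equivalently evaluating the antiderivative F(x) = 2*x^5/5 + x^4 + 2*x^3 + 2*x^2 - 6*x at the endpoints):
  F(1) − F(−1) = -3/5 − (33/5) = -36/5.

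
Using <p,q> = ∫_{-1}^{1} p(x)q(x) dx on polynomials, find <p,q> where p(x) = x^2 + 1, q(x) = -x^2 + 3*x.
<p,q> = -16/15

Expand the product: p(x)·q(x) = -x^4 + 3*x^3 - x^2 + 3*x.
∫_{-1}^{1} of each monomial x^k gives [2/(k+1) if k even, 0 if k odd]. Integrating term-by-term (or equivalently evaluating the antiderivative F(x) = -x^5/5 + 3*x^4/4 - x^3/3 + 3*x^2/2 at the endpoints):
  F(1) − F(−1) = 103/60 − (167/60) = -16/15.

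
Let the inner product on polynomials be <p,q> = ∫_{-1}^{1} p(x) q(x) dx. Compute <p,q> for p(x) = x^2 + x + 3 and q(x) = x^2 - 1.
<p,q> = -64/15

Expand the product: p(x)·q(x) = x^4 + x^3 + 2*x^2 - x - 3.
∫_{-1}^{1} of each monomial x^k gives [2/(k+1) if k even, 0 if k odd]. Integrating term-by-term (or equivalently evaluating the antiderivative F(x) = x^5/5 + x^4/4 + 2*x^3/3 - x^2/2 - 3*x at the endpoints):
  F(1) − F(−1) = -143/60 − (113/60) = -64/15.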